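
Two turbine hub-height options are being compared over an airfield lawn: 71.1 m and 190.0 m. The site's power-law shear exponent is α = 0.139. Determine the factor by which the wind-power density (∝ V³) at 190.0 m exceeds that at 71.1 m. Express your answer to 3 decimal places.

1.507

Speed ratio: V_B/V_A = (z_B/z_A)^α = (190.0/71.1)^0.139 = (2.6723)^0.139 = 1.14640
Power-density ratio: P_B/P_A = (V_B/V_A)³ = (1.14640)³ = 1.50664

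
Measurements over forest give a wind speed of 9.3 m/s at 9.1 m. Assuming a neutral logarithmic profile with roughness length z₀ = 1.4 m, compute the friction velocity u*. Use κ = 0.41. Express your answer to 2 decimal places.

Log law: V(z) = (u*/κ) · ln(z/z₀) ⇒ u* = κ · V / ln(z/z₀)
u* = 0.41 × 9.3 / ln(9.1/1.4) = 0.41 × 9.3 / 1.8718
   = 3.8130 / 1.8718 = 2.0371 m/s

u* ≈ 2.04 m/s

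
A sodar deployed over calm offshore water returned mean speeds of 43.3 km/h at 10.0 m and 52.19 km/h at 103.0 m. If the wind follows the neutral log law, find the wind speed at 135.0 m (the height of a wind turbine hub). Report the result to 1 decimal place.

53.2 km/h

Log law: V ∝ ln(z/z₀). From the pair, with r = V₁/V₂ = 0.82966,
ln z₀ = (ln z₁ − r·ln z₂)/(1 − r) = (2.3026 − 0.82966×4.6347)/0.17034 = -9.0565 → z₀ = 0.0001166 m
V₃ = V₁ · ln(z₃/z₀)/ln(z₁/z₀) = 43.3 × 13.9617/11.3590 = 53.2213 km/h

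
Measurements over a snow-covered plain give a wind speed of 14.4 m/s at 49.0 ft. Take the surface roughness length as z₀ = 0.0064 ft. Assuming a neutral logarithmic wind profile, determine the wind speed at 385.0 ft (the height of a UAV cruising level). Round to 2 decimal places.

Log law: V(z) ∝ ln(z/z₀), so V₂/V₁ = ln(z₂/z₀) / ln(z₁/z₀).
ln(385.0/0.0064) = 11.0047, ln(49.0/0.0064) = 8.9433
V₂ = 14.4 × 11.0047/8.9433 = 14.4 × 1.2305 = 17.7192 m/s

17.72 m/s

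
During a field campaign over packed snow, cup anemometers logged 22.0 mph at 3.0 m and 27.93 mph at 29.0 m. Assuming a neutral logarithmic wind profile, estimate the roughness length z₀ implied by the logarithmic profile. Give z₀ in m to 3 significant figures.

Log law: V(z) ∝ ln(z/z₀). With r = V₁/V₂ = 22.0/27.93 = 0.78768,
r · ln(z₂/z₀) = ln(z₁/z₀) ⇒ ln z₀ = (ln z₁ − r·ln z₂)/(1 − r)
ln z₀ = (1.09861 − 0.78768×3.36730) / 0.21232 = -7.3181
z₀ = exp(-7.3181) = 0.0006634 m

z₀ ≈ 0.000663 m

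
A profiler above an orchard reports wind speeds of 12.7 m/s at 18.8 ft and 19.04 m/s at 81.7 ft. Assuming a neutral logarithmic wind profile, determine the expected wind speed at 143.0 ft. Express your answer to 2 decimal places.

Log law: V ∝ ln(z/z₀). From the pair, with r = V₁/V₂ = 0.66702,
ln z₀ = (ln z₁ − r·ln z₂)/(1 − r) = (2.9339 − 0.66702×4.4031)/0.33298 = -0.0092 → z₀ = 0.9909 ft
V₃ = V₁ · ln(z₃/z₀)/ln(z₁/z₀) = 12.7 × 4.9720/2.9430 = 21.4557 m/s

21.46 m/s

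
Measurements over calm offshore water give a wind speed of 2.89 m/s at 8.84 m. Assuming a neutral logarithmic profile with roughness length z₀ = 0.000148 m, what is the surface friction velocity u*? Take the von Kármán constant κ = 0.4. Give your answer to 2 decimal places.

u* ≈ 0.11 m/s

Log law: V(z) = (u*/κ) · ln(z/z₀) ⇒ u* = κ · V / ln(z/z₀)
u* = 0.4 × 2.89 / ln(8.84/0.000148) = 0.4 × 2.89 / 10.9976
   = 1.1560 / 10.9976 = 0.1051 m/s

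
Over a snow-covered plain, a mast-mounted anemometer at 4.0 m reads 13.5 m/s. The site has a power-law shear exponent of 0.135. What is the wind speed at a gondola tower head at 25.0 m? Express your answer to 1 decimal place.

17.3 m/s

Power-law profile: V₂ = V₁ · (z₂/z₁)^α
V₂ = 13.5 × (25.0/4.0)^0.135 = 13.5 × (6.2500)^0.135
    = 13.5 × 1.2807 = 17.2893 m/s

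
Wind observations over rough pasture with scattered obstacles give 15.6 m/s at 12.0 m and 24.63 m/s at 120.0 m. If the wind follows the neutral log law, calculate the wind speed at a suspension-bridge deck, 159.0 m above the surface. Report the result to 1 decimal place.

Log law: V ∝ ln(z/z₀). From the pair, with r = V₁/V₂ = 0.63337,
ln z₀ = (ln z₁ − r·ln z₂)/(1 − r) = (2.4849 − 0.63337×4.7875)/0.36663 = -1.4930 → z₀ = 0.2247 m
V₃ = V₁ · ln(z₃/z₀)/ln(z₁/z₀) = 15.6 × 6.5619/3.9779 = 25.7336 m/s

25.7 m/s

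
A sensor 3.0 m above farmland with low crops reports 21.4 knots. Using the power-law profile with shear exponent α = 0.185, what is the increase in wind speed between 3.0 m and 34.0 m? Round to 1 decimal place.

12.1 knots

Power law: V₂ = V₁ · (z₂/z₁)^α = 21.4 × (11.3333)^0.185 = 33.5328 knots
ΔV = 33.5328 − 21.4 = 12.1328 knots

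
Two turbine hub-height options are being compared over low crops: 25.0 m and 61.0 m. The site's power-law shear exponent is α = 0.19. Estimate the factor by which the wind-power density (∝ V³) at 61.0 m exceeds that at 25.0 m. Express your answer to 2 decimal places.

1.66

Speed ratio: V_B/V_A = (z_B/z_A)^α = (61.0/25.0)^0.19 = (2.4400)^0.19 = 1.18469
Power-density ratio: P_B/P_A = (V_B/V_A)³ = (1.18469)³ = 1.66269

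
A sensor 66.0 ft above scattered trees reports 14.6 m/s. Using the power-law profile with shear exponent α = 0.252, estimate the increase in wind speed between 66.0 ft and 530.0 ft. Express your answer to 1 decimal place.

10.1 m/s

Power law: V₂ = V₁ · (z₂/z₁)^α = 14.6 × (8.0303)^0.252 = 24.6800 m/s
ΔV = 24.6800 − 14.6 = 10.0800 m/s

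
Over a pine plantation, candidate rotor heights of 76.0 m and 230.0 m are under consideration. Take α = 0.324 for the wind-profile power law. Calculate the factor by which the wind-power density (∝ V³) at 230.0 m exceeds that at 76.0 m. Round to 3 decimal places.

Speed ratio: V_B/V_A = (z_B/z_A)^α = (230.0/76.0)^0.324 = (3.0263)^0.324 = 1.43158
Power-density ratio: P_B/P_A = (V_B/V_A)³ = (1.43158)³ = 2.93392

2.934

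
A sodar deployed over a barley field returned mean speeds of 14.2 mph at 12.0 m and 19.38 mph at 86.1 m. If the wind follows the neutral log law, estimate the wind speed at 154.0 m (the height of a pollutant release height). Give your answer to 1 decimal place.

Log law: V ∝ ln(z/z₀). From the pair, with r = V₁/V₂ = 0.73271,
ln z₀ = (ln z₁ − r·ln z₂)/(1 − r) = (2.4849 − 0.73271×4.4555)/0.26729 = -2.9171 → z₀ = 0.05409 m
V₃ = V₁ · ln(z₃/z₀)/ln(z₁/z₀) = 14.2 × 7.9541/5.4020 = 20.9084 mph

20.9 mph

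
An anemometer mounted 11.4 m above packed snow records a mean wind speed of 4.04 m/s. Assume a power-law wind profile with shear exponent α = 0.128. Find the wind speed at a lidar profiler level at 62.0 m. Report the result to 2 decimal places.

5.02 m/s

Power-law profile: V₂ = V₁ · (z₂/z₁)^α
V₂ = 4.04 × (62.0/11.4)^0.128 = 4.04 × (5.4386)^0.128
    = 4.04 × 1.2421 = 5.0179 m/s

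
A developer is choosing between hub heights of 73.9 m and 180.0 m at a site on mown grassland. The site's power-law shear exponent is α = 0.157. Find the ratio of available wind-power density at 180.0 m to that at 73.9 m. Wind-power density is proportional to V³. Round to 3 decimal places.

Speed ratio: V_B/V_A = (z_B/z_A)^α = (180.0/73.9)^0.157 = (2.4357)^0.157 = 1.15001
Power-density ratio: P_B/P_A = (V_B/V_A)³ = (1.15001)³ = 1.52090

1.521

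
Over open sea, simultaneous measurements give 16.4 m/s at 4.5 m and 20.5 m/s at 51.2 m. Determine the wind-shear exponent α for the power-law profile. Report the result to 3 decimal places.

α ≈ 0.092

Power law: V₂/V₁ = (z₂/z₁)^α ⇒ α = ln(V₂/V₁) / ln(z₂/z₁)
α = ln(20.5/16.4) / ln(51.2/4.5) = ln(1.2500) / ln(11.3778)
  = 0.22314 / 2.43166 = 0.09177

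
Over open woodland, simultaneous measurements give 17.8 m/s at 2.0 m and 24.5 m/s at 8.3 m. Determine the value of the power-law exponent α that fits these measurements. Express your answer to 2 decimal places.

Power law: V₂/V₁ = (z₂/z₁)^α ⇒ α = ln(V₂/V₁) / ln(z₂/z₁)
α = ln(24.5/17.8) / ln(8.3/2.0) = ln(1.3764) / ln(4.1500)
  = 0.31947 / 1.42311 = 0.22449

α ≈ 0.22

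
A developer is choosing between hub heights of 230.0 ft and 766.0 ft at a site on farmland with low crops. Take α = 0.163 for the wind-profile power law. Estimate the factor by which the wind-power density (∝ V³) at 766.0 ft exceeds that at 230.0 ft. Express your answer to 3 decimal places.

Speed ratio: V_B/V_A = (z_B/z_A)^α = (766.0/230.0)^0.163 = (3.3304)^0.163 = 1.21666
Power-density ratio: P_B/P_A = (V_B/V_A)³ = (1.21666)³ = 1.80096

1.801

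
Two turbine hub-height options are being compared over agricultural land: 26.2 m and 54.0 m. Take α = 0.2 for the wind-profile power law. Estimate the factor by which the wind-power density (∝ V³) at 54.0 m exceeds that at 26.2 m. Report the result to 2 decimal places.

Speed ratio: V_B/V_A = (z_B/z_A)^α = (54.0/26.2)^0.2 = (2.0611)^0.2 = 1.15563
Power-density ratio: P_B/P_A = (V_B/V_A)³ = (1.15563)³ = 1.54332

1.54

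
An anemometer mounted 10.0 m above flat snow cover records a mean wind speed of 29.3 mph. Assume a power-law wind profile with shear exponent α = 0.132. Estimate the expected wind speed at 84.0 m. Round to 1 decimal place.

38.8 mph

Power-law profile: V₂ = V₁ · (z₂/z₁)^α
V₂ = 29.3 × (84.0/10.0)^0.132 = 29.3 × (8.4000)^0.132
    = 29.3 × 1.3244 = 38.8036 mph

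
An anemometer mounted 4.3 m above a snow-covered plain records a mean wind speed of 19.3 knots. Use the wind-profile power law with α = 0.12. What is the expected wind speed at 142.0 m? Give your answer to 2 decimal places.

29.36 knots

Power-law profile: V₂ = V₁ · (z₂/z₁)^α
V₂ = 19.3 × (142.0/4.3)^0.12 = 19.3 × (33.0233)^0.12
    = 19.3 × 1.5215 = 29.3640 knots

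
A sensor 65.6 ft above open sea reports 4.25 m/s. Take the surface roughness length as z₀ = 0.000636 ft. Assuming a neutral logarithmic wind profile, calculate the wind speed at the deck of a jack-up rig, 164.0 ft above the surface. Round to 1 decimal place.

4.6 m/s

Log law: V(z) ∝ ln(z/z₀), so V₂/V₁ = ln(z₂/z₀) / ln(z₁/z₀).
ln(164.0/0.000636) = 12.4602, ln(65.6/0.000636) = 11.5439
V₂ = 4.25 × 12.4602/11.5439 = 4.25 × 1.0794 = 4.5873 m/s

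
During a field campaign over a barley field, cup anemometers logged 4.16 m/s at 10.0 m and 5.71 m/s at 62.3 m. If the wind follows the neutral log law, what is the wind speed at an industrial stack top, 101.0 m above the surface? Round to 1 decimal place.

Log law: V ∝ ln(z/z₀). From the pair, with r = V₁/V₂ = 0.72855,
ln z₀ = (ln z₁ − r·ln z₂)/(1 − r) = (2.3026 − 0.72855×4.1320)/0.27145 = -2.6072 → z₀ = 0.07374 m
V₃ = V₁ · ln(z₃/z₀)/ln(z₁/z₀) = 4.16 × 7.2223/4.9098 = 6.1194 m/s

6.1 m/s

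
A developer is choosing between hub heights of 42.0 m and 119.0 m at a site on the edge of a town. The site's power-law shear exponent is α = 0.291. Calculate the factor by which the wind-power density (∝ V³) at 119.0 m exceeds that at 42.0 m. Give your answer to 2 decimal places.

Speed ratio: V_B/V_A = (z_B/z_A)^α = (119.0/42.0)^0.291 = (2.8333)^0.291 = 1.35400
Power-density ratio: P_B/P_A = (V_B/V_A)³ = (1.35400)³ = 2.48231

2.48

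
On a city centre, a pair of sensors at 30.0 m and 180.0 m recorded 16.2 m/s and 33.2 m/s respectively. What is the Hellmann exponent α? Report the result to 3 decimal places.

Power law: V₂/V₁ = (z₂/z₁)^α ⇒ α = ln(V₂/V₁) / ln(z₂/z₁)
α = ln(33.2/16.2) / ln(180.0/30.0) = ln(2.0494) / ln(6.0000)
  = 0.71754 / 1.79176 = 0.40047

α ≈ 0.400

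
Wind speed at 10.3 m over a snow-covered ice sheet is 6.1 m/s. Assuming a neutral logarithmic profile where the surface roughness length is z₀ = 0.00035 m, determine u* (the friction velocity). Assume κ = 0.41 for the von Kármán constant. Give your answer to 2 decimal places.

u* ≈ 0.24 m/s

Log law: V(z) = (u*/κ) · ln(z/z₀) ⇒ u* = κ · V / ln(z/z₀)
u* = 0.41 × 6.1 / ln(10.3/0.00035) = 0.41 × 6.1 / 10.2897
   = 2.5010 / 10.2897 = 0.2431 m/s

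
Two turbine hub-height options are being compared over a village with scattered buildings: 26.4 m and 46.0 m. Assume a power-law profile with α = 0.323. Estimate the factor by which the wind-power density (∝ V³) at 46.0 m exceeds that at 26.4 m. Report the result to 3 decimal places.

1.713

Speed ratio: V_B/V_A = (z_B/z_A)^α = (46.0/26.4)^0.323 = (1.7424)^0.323 = 1.19644
Power-density ratio: P_B/P_A = (V_B/V_A)³ = (1.19644)³ = 1.71269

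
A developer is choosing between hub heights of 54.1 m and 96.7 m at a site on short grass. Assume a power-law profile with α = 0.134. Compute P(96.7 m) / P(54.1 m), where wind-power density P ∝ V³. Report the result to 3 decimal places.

1.263

Speed ratio: V_B/V_A = (z_B/z_A)^α = (96.7/54.1)^0.134 = (1.7874)^0.134 = 1.08093
Power-density ratio: P_B/P_A = (V_B/V_A)³ = (1.08093)³ = 1.26298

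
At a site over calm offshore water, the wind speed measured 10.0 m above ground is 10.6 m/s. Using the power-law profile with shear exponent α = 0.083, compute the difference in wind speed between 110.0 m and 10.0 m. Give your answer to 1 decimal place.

Power law: V₂ = V₁ · (z₂/z₁)^α = 10.6 × (11.0000)^0.083 = 12.9343 m/s
ΔV = 12.9343 − 10.6 = 2.3343 m/s

2.3 m/s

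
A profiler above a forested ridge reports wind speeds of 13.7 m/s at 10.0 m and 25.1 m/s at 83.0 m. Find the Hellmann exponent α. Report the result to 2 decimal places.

α ≈ 0.29

Power law: V₂/V₁ = (z₂/z₁)^α ⇒ α = ln(V₂/V₁) / ln(z₂/z₁)
α = ln(25.1/13.7) / ln(83.0/10.0) = ln(1.8321) / ln(8.3000)
  = 0.60547 / 2.11626 = 0.28611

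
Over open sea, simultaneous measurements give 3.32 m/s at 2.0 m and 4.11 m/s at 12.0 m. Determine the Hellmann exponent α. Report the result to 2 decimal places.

α ≈ 0.12

Power law: V₂/V₁ = (z₂/z₁)^α ⇒ α = ln(V₂/V₁) / ln(z₂/z₁)
α = ln(4.11/3.32) / ln(12.0/2.0) = ln(1.2380) / ln(6.0000)
  = 0.21346 / 1.79176 = 0.11913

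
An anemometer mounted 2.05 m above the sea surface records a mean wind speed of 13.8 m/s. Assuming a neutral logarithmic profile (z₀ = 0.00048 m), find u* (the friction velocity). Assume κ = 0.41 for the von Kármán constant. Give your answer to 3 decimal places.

u* ≈ 0.677 m/s

Log law: V(z) = (u*/κ) · ln(z/z₀) ⇒ u* = κ · V / ln(z/z₀)
u* = 0.41 × 13.8 / ln(2.05/0.00048) = 0.41 × 13.8 / 8.3596
   = 5.6580 / 8.3596 = 0.6768 m/s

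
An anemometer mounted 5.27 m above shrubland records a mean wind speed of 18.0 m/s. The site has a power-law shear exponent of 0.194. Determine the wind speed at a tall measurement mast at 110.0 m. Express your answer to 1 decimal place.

Power-law profile: V₂ = V₁ · (z₂/z₁)^α
V₂ = 18.0 × (110.0/5.27)^0.194 = 18.0 × (20.8729)^0.194
    = 18.0 × 1.8030 = 32.4542 m/s

32.5 m/s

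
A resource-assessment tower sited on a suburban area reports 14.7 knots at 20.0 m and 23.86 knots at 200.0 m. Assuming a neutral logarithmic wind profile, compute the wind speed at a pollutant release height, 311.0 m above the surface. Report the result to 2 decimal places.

25.62 knots

Log law: V ∝ ln(z/z₀). From the pair, with r = V₁/V₂ = 0.61609,
ln z₀ = (ln z₁ − r·ln z₂)/(1 − r) = (2.9957 − 0.61609×5.2983)/0.38391 = -0.6995 → z₀ = 0.4969 m
V₃ = V₁ · ln(z₃/z₀)/ln(z₁/z₀) = 14.7 × 6.4393/3.6952 = 25.6163 knots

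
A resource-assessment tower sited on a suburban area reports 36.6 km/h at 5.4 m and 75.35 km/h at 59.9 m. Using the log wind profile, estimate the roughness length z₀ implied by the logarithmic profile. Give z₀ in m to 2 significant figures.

Log law: V(z) ∝ ln(z/z₀). With r = V₁/V₂ = 36.6/75.35 = 0.48573,
r · ln(z₂/z₀) = ln(z₁/z₀) ⇒ ln z₀ = (ln z₁ − r·ln z₂)/(1 − r)
ln z₀ = (1.68640 − 0.48573×4.09268) / 0.51427 = -0.5864
z₀ = exp(-0.5864) = 0.5563 m

z₀ ≈ 0.56 m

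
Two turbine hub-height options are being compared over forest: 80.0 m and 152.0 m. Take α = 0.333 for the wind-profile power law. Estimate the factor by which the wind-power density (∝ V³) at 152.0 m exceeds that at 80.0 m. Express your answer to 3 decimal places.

1.899

Speed ratio: V_B/V_A = (z_B/z_A)^α = (152.0/80.0)^0.333 = (1.9000)^0.333 = 1.23830
Power-density ratio: P_B/P_A = (V_B/V_A)³ = (1.23830)³ = 1.89878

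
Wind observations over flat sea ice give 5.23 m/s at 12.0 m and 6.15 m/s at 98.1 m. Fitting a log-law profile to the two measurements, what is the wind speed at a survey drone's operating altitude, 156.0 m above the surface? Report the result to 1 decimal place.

6.4 m/s

Log law: V ∝ ln(z/z₀). From the pair, with r = V₁/V₂ = 0.85041,
ln z₀ = (ln z₁ − r·ln z₂)/(1 − r) = (2.4849 − 0.85041×4.5860)/0.14959 = -9.4593 → z₀ = 0.00007796 m
V₃ = V₁ · ln(z₃/z₀)/ln(z₁/z₀) = 5.23 × 14.5091/11.9442 = 6.3531 m/s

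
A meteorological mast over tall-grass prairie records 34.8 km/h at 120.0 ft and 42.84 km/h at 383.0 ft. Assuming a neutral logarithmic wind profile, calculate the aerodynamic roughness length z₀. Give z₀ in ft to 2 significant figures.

z₀ ≈ 0.79 ft

Log law: V(z) ∝ ln(z/z₀). With r = V₁/V₂ = 34.8/42.84 = 0.81232,
r · ln(z₂/z₀) = ln(z₁/z₀) ⇒ ln z₀ = (ln z₁ − r·ln z₂)/(1 − r)
ln z₀ = (4.78749 − 0.81232×5.94803) / 0.18768 = -0.2358
z₀ = exp(-0.2358) = 0.7900 ft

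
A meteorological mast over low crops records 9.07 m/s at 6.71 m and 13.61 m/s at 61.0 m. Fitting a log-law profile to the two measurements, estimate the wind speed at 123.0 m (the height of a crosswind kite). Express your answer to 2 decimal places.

Log law: V ∝ ln(z/z₀). From the pair, with r = V₁/V₂ = 0.66642,
ln z₀ = (ln z₁ − r·ln z₂)/(1 − r) = (1.9036 − 0.66642×4.1109)/0.33358 = -2.5061 → z₀ = 0.08159 m
V₃ = V₁ · ln(z₃/z₀)/ln(z₁/z₀) = 9.07 × 7.3183/4.4097 = 15.0525 m/s

15.05 m/s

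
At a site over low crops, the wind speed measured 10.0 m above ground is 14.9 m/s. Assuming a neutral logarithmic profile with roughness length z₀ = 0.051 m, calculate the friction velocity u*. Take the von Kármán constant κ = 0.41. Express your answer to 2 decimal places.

u* ≈ 1.16 m/s

Log law: V(z) = (u*/κ) · ln(z/z₀) ⇒ u* = κ · V / ln(z/z₀)
u* = 0.41 × 14.9 / ln(10.0/0.051) = 0.41 × 14.9 / 5.2785
   = 6.1090 / 5.2785 = 1.1573 m/s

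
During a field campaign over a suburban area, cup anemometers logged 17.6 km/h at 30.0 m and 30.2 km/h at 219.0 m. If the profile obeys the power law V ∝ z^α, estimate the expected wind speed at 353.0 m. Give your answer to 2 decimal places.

First find α: α = ln(V₂/V₁)/ln(z₂/z₁) = ln(30.2/17.6)/ln(219.0/30.0) = 0.53994/1.98787 = 0.2716
Extrapolate from 219.0 m to 353.0 m: V₃ = 30.2 × (353.0/219.0)^0.2716 = 30.2 × 1.1385 = 34.3813 km/h

34.38 km/h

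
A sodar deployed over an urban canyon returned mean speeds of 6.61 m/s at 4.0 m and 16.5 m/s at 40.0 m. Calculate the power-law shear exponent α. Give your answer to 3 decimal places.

Power law: V₂/V₁ = (z₂/z₁)^α ⇒ α = ln(V₂/V₁) / ln(z₂/z₁)
α = ln(16.5/6.61) / ln(40.0/4.0) = ln(2.4962) / ln(10.0000)
  = 0.91478 / 2.30259 = 0.39728

α ≈ 0.397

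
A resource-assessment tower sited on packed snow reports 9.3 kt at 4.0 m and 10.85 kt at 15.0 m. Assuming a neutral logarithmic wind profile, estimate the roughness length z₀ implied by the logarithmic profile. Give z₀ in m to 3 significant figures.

Log law: V(z) ∝ ln(z/z₀). With r = V₁/V₂ = 9.3/10.85 = 0.85714,
r · ln(z₂/z₀) = ln(z₁/z₀) ⇒ ln z₀ = (ln z₁ − r·ln z₂)/(1 − r)
ln z₀ = (1.38629 − 0.85714×2.70805) / 0.14286 = -6.5442
z₀ = exp(-6.5442) = 0.001438 m

z₀ ≈ 0.00144 m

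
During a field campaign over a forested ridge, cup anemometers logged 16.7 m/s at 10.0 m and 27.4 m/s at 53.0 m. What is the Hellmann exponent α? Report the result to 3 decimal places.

Power law: V₂/V₁ = (z₂/z₁)^α ⇒ α = ln(V₂/V₁) / ln(z₂/z₁)
α = ln(27.4/16.7) / ln(53.0/10.0) = ln(1.6407) / ln(5.3000)
  = 0.49513 / 1.66771 = 0.29690

α ≈ 0.297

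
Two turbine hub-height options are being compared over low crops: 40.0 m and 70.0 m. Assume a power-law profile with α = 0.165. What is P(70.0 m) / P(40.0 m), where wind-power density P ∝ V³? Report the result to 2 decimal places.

Speed ratio: V_B/V_A = (z_B/z_A)^α = (70.0/40.0)^0.165 = (1.7500)^0.165 = 1.09673
Power-density ratio: P_B/P_A = (V_B/V_A)³ = (1.09673)³ = 1.31918

1.32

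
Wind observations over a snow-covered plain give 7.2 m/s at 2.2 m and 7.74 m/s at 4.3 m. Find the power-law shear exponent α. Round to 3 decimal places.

α ≈ 0.108

Power law: V₂/V₁ = (z₂/z₁)^α ⇒ α = ln(V₂/V₁) / ln(z₂/z₁)
α = ln(7.74/7.2) / ln(4.3/2.2) = ln(1.0750) / ln(1.9545)
  = 0.07232 / 0.67016 = 0.10792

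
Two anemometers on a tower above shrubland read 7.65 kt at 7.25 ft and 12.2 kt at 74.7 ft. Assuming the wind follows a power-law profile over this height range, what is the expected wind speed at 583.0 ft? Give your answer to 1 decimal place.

First find α: α = ln(V₂/V₁)/ln(z₂/z₁) = ln(12.2/7.65)/ln(74.7/7.25) = 0.46673/2.33248 = 0.2001
Extrapolate from 74.7 ft to 583.0 ft: V₃ = 12.2 × (583.0/74.7)^0.2001 = 12.2 × 1.5085 = 18.4043 kt

18.4 kt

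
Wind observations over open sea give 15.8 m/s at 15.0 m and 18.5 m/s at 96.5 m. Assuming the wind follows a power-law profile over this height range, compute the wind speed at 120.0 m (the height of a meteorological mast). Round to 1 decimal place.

First find α: α = ln(V₂/V₁)/ln(z₂/z₁) = ln(18.5/15.8)/ln(96.5/15.0) = 0.15776/1.86149 = 0.0847
Extrapolate from 96.5 m to 120.0 m: V₃ = 18.5 × (120.0/96.5)^0.0847 = 18.5 × 1.0186 = 18.8449 m/s

18.8 m/s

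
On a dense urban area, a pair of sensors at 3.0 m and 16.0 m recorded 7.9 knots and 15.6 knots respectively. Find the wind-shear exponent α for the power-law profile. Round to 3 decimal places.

α ≈ 0.406

Power law: V₂/V₁ = (z₂/z₁)^α ⇒ α = ln(V₂/V₁) / ln(z₂/z₁)
α = ln(15.6/7.9) / ln(16.0/3.0) = ln(1.9747) / ln(5.3333)
  = 0.68041 / 1.67398 = 0.40646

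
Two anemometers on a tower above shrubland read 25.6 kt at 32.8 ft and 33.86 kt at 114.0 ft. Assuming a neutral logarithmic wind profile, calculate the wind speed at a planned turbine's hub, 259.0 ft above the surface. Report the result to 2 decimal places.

39.30 kt

Log law: V ∝ ln(z/z₀). From the pair, with r = V₁/V₂ = 0.75605,
ln z₀ = (ln z₁ − r·ln z₂)/(1 − r) = (3.4904 − 0.75605×4.7362)/0.24395 = -0.3706 → z₀ = 0.6904 ft
V₃ = V₁ · ln(z₃/z₀)/ln(z₁/z₀) = 25.6 × 5.9274/3.8610 = 39.3011 kt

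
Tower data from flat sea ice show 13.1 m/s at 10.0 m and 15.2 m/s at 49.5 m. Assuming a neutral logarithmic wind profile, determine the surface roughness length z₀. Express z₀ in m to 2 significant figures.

z₀ ≈ 0.00046 m

Log law: V(z) ∝ ln(z/z₀). With r = V₁/V₂ = 13.1/15.2 = 0.86184,
r · ln(z₂/z₀) = ln(z₁/z₀) ⇒ ln z₀ = (ln z₁ − r·ln z₂)/(1 − r)
ln z₀ = (2.30259 − 0.86184×3.90197) / 0.13816 = -7.6745
z₀ = exp(-7.6745) = 0.0004645 m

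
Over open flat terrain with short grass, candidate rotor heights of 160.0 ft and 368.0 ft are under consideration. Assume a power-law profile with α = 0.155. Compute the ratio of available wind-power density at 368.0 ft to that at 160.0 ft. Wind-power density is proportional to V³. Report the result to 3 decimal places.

Speed ratio: V_B/V_A = (z_B/z_A)^α = (368.0/160.0)^0.155 = (2.3000)^0.155 = 1.13780
Power-density ratio: P_B/P_A = (V_B/V_A)³ = (1.13780)³ = 1.47300

1.473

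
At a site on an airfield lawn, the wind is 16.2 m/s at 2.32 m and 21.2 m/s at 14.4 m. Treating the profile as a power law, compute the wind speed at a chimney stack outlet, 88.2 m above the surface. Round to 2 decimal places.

27.69 m/s

First find α: α = ln(V₂/V₁)/ln(z₂/z₁) = ln(21.2/16.2)/ln(14.4/2.32) = 0.26899/1.82566 = 0.1473
Extrapolate from 14.4 m to 88.2 m: V₃ = 21.2 × (88.2/14.4)^0.1473 = 21.2 × 1.3061 = 27.6890 m/s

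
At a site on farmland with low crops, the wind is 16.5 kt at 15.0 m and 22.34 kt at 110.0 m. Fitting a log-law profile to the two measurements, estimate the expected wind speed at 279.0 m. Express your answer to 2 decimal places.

Log law: V ∝ ln(z/z₀). From the pair, with r = V₁/V₂ = 0.73859,
ln z₀ = (ln z₁ − r·ln z₂)/(1 − r) = (2.7081 − 0.73859×4.7005)/0.26141 = -2.9212 → z₀ = 0.05387 m
V₃ = V₁ · ln(z₃/z₀)/ln(z₁/z₀) = 16.5 × 8.5525/5.6293 = 25.0681 kt

25.07 kt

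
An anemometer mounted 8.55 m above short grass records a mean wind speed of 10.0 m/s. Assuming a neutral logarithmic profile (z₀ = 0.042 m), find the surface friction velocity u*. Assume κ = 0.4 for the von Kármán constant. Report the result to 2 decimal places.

u* ≈ 0.75 m/s

Log law: V(z) = (u*/κ) · ln(z/z₀) ⇒ u* = κ · V / ln(z/z₀)
u* = 0.4 × 10.0 / ln(8.55/0.042) = 0.4 × 10.0 / 5.3160
   = 4.0000 / 5.3160 = 0.7524 m/s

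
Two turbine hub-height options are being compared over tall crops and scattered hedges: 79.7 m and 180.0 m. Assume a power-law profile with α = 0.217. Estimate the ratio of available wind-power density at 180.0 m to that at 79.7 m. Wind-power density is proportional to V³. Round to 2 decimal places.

1.70

Speed ratio: V_B/V_A = (z_B/z_A)^α = (180.0/79.7)^0.217 = (2.2585)^0.217 = 1.19338
Power-density ratio: P_B/P_A = (V_B/V_A)³ = (1.19338)³ = 1.69955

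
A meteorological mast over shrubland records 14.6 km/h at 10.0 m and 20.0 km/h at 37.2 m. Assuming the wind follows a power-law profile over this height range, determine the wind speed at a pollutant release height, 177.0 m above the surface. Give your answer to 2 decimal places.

29.06 km/h

First find α: α = ln(V₂/V₁)/ln(z₂/z₁) = ln(20.0/14.6)/ln(37.2/10.0) = 0.31471/1.31372 = 0.2396
Extrapolate from 37.2 m to 177.0 m: V₃ = 20.0 × (177.0/37.2)^0.2396 = 20.0 × 1.4531 = 29.0611 km/h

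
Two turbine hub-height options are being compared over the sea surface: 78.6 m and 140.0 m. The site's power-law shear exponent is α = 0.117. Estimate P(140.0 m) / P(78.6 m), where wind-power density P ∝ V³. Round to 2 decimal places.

1.22

Speed ratio: V_B/V_A = (z_B/z_A)^α = (140.0/78.6)^0.117 = (1.7812)^0.117 = 1.06987
Power-density ratio: P_B/P_A = (V_B/V_A)³ = (1.06987)³ = 1.22461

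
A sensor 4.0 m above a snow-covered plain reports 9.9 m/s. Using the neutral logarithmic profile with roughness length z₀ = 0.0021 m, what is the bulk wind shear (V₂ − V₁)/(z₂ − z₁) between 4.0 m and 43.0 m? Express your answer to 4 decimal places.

0.0798 m/s/m

Log law: V₂ = V₁ · ln(z₂/z₀)/ln(z₁/z₀) = 9.9 × 9.9270/7.5521 = 13.0132 m/s
ΔV/Δz = (13.0132 − 9.9)/(43.0 − 4.0) = 3.1132/39.0000 = 0.07983 m/s/m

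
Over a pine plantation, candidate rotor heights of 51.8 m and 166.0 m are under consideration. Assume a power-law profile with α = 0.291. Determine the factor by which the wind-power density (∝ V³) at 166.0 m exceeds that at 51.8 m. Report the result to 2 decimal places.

2.76

Speed ratio: V_B/V_A = (z_B/z_A)^α = (166.0/51.8)^0.291 = (3.2046)^0.291 = 1.40340
Power-density ratio: P_B/P_A = (V_B/V_A)³ = (1.40340)³ = 2.76404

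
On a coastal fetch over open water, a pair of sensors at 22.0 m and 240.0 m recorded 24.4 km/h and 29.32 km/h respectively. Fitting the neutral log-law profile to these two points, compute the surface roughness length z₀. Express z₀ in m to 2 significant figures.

Log law: V(z) ∝ ln(z/z₀). With r = V₁/V₂ = 24.4/29.32 = 0.83220,
r · ln(z₂/z₀) = ln(z₁/z₀) ⇒ ln z₀ = (ln z₁ − r·ln z₂)/(1 − r)
ln z₀ = (3.09104 − 0.83220×5.48064) / 0.16780 = -8.7598
z₀ = exp(-8.7598) = 0.0001569 m

z₀ ≈ 0.00016 m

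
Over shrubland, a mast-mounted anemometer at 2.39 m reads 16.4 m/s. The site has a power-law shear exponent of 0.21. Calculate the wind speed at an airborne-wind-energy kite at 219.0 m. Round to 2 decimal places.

42.35 m/s

Power-law profile: V₂ = V₁ · (z₂/z₁)^α
V₂ = 16.4 × (219.0/2.39)^0.21 = 16.4 × (91.6318)^0.21
    = 16.4 × 2.5824 = 42.3520 m/s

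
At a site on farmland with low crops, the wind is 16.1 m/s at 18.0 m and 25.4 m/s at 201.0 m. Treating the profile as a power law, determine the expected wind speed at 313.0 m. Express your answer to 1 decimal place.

First find α: α = ln(V₂/V₁)/ln(z₂/z₁) = ln(25.4/16.1)/ln(201.0/18.0) = 0.45593/2.41293 = 0.1890
Extrapolate from 201.0 m to 313.0 m: V₃ = 25.4 × (313.0/201.0)^0.1890 = 25.4 × 1.0873 = 27.6171 m/s

27.6 m/s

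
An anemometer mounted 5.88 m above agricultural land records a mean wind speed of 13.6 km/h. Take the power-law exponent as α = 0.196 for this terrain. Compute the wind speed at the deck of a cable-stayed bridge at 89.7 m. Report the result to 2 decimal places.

23.20 km/h

Power-law profile: V₂ = V₁ · (z₂/z₁)^α
V₂ = 13.6 × (89.7/5.88)^0.196 = 13.6 × (15.2551)^0.196
    = 13.6 × 1.7059 = 23.2000 km/h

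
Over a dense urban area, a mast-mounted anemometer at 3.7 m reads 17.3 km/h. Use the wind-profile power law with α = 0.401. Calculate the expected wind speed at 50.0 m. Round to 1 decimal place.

49.1 km/h

Power-law profile: V₂ = V₁ · (z₂/z₁)^α
V₂ = 17.3 × (50.0/3.7)^0.401 = 17.3 × (13.5135)^0.401
    = 17.3 × 2.8408 = 49.1455 km/h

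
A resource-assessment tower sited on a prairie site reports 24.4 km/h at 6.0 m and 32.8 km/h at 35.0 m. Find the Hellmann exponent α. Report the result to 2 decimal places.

Power law: V₂/V₁ = (z₂/z₁)^α ⇒ α = ln(V₂/V₁) / ln(z₂/z₁)
α = ln(32.8/24.4) / ln(35.0/6.0) = ln(1.3443) / ln(5.8333)
  = 0.29585 / 1.76359 = 0.16775

α ≈ 0.17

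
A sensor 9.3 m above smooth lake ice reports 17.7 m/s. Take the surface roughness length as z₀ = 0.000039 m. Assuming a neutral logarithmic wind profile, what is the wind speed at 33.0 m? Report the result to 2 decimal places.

Log law: V(z) ∝ ln(z/z₀), so V₂/V₁ = ln(z₂/z₀) / ln(z₁/z₀).
ln(33.0/0.000039) = 13.6485, ln(9.3/0.000039) = 12.3820
V₂ = 17.7 × 13.6485/12.3820 = 17.7 × 1.1023 = 19.5105 m/s

19.51 m/s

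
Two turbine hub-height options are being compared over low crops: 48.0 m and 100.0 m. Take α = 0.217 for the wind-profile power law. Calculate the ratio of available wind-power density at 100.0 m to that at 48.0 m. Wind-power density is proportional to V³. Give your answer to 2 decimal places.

1.61

Speed ratio: V_B/V_A = (z_B/z_A)^α = (100.0/48.0)^0.217 = (2.0833)^0.217 = 1.17266
Power-density ratio: P_B/P_A = (V_B/V_A)³ = (1.17266)³ = 1.61255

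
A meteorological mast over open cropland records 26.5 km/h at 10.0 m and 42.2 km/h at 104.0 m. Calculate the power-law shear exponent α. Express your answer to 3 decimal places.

Power law: V₂/V₁ = (z₂/z₁)^α ⇒ α = ln(V₂/V₁) / ln(z₂/z₁)
α = ln(42.2/26.5) / ln(104.0/10.0) = ln(1.5925) / ln(10.4000)
  = 0.46528 / 2.34181 = 0.19868

α ≈ 0.199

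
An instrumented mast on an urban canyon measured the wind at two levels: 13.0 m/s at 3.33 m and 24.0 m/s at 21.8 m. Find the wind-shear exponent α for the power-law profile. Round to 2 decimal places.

Power law: V₂/V₁ = (z₂/z₁)^α ⇒ α = ln(V₂/V₁) / ln(z₂/z₁)
α = ln(24.0/13.0) / ln(21.8/3.33) = ln(1.8462) / ln(6.5465)
  = 0.61310 / 1.87894 = 0.32630

α ≈ 0.33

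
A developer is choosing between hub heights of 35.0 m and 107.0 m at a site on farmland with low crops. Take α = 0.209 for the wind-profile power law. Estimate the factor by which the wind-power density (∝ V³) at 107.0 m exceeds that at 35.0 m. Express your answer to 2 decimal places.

Speed ratio: V_B/V_A = (z_B/z_A)^α = (107.0/35.0)^0.209 = (3.0571)^0.209 = 1.26308
Power-density ratio: P_B/P_A = (V_B/V_A)³ = (1.26308)³ = 2.01508

2.02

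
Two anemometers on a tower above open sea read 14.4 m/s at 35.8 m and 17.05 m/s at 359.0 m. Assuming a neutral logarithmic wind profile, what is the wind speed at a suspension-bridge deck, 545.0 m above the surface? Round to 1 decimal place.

17.5 m/s

Log law: V ∝ ln(z/z₀). From the pair, with r = V₁/V₂ = 0.84457,
ln z₀ = (ln z₁ − r·ln z₂)/(1 − r) = (3.5779 − 0.84457×5.8833)/0.15543 = -8.9494 → z₀ = 0.0001298 m
V₃ = V₁ · ln(z₃/z₀)/ln(z₁/z₀) = 14.4 × 15.2502/12.5273 = 17.5299 m/s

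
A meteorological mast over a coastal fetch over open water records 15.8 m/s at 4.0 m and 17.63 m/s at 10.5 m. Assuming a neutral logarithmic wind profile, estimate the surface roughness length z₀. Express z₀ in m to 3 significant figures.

Log law: V(z) ∝ ln(z/z₀). With r = V₁/V₂ = 15.8/17.63 = 0.89620,
r · ln(z₂/z₀) = ln(z₁/z₀) ⇒ ln z₀ = (ln z₁ − r·ln z₂)/(1 − r)
ln z₀ = (1.38629 − 0.89620×2.35138) / 0.10380 = -6.9461
z₀ = exp(-6.9461) = 0.0009624 m

z₀ ≈ 0.000962 m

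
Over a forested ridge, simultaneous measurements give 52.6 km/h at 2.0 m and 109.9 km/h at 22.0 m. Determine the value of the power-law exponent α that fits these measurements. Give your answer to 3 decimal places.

α ≈ 0.307

Power law: V₂/V₁ = (z₂/z₁)^α ⇒ α = ln(V₂/V₁) / ln(z₂/z₁)
α = ln(109.9/52.6) / ln(22.0/2.0) = ln(2.0894) / ln(11.0000)
  = 0.73685 / 2.39790 = 0.30729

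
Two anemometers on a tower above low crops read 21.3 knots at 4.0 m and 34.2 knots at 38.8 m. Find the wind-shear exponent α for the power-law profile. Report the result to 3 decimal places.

Power law: V₂/V₁ = (z₂/z₁)^α ⇒ α = ln(V₂/V₁) / ln(z₂/z₁)
α = ln(34.2/21.3) / ln(38.8/4.0) = ln(1.6056) / ln(9.7000)
  = 0.47352 / 2.27213 = 0.20840

α ≈ 0.208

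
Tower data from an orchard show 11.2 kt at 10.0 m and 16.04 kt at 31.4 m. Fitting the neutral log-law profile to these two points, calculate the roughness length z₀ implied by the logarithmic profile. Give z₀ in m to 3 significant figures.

z₀ ≈ 0.708 m

Log law: V(z) ∝ ln(z/z₀). With r = V₁/V₂ = 11.2/16.04 = 0.69825,
r · ln(z₂/z₀) = ln(z₁/z₀) ⇒ ln z₀ = (ln z₁ − r·ln z₂)/(1 − r)
ln z₀ = (2.30259 − 0.69825×3.44681) / 0.30175 = -0.3452
z₀ = exp(-0.3452) = 0.7081 m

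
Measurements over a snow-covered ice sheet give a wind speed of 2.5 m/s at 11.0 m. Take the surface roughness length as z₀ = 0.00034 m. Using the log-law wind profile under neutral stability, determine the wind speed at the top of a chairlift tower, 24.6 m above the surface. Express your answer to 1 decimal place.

2.7 m/s

Log law: V(z) ∝ ln(z/z₀), so V₂/V₁ = ln(z₂/z₀) / ln(z₁/z₀).
ln(24.6/0.00034) = 11.1893, ln(11.0/0.00034) = 10.3845
V₂ = 2.5 × 11.1893/10.3845 = 2.5 × 1.0775 = 2.6938 m/s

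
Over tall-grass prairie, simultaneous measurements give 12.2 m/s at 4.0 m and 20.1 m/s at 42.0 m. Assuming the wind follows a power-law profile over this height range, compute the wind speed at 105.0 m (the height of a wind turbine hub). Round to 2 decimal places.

24.42 m/s

First find α: α = ln(V₂/V₁)/ln(z₂/z₁) = ln(20.1/12.2)/ln(42.0/4.0) = 0.49928/2.35138 = 0.2123
Extrapolate from 42.0 m to 105.0 m: V₃ = 20.1 × (105.0/42.0)^0.2123 = 20.1 × 1.2148 = 24.4171 m/s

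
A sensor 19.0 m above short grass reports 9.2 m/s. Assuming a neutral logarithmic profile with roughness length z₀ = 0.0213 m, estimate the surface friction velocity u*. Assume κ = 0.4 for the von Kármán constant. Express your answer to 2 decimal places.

u* ≈ 0.54 m/s

Log law: V(z) = (u*/κ) · ln(z/z₀) ⇒ u* = κ · V / ln(z/z₀)
u* = 0.4 × 9.2 / ln(19.0/0.0213) = 0.4 × 9.2 / 6.7935
   = 3.6800 / 6.7935 = 0.5417 m/s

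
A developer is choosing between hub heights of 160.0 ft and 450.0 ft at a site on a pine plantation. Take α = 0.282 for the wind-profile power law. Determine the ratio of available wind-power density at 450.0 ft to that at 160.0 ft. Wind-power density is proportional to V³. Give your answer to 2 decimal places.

Speed ratio: V_B/V_A = (z_B/z_A)^α = (450.0/160.0)^0.282 = (2.8125)^0.282 = 1.33858
Power-density ratio: P_B/P_A = (V_B/V_A)³ = (1.33858)³ = 2.39846

2.40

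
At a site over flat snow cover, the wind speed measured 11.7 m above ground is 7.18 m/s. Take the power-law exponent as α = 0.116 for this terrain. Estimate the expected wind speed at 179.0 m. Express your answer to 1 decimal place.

9.9 m/s

Power-law profile: V₂ = V₁ · (z₂/z₁)^α
V₂ = 7.18 × (179.0/11.7)^0.116 = 7.18 × (15.2991)^0.116
    = 7.18 × 1.3722 = 9.8525 m/s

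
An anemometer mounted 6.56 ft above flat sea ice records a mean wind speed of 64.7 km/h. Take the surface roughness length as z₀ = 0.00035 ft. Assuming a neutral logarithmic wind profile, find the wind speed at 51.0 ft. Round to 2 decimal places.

Log law: V(z) ∝ ln(z/z₀), so V₂/V₁ = ln(z₂/z₀) / ln(z₁/z₀).
ln(51.0/0.00035) = 11.8894, ln(6.56/0.00035) = 9.8386
V₂ = 64.7 × 11.8894/9.8386 = 64.7 × 1.2084 = 78.1866 km/h

78.19 km/h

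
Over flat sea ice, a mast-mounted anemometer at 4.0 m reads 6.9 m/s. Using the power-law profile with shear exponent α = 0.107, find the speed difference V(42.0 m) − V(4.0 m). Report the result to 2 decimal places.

1.97 m/s

Power law: V₂ = V₁ · (z₂/z₁)^α = 6.9 × (10.5000)^0.107 = 8.8739 m/s
ΔV = 8.8739 − 6.9 = 1.9739 m/s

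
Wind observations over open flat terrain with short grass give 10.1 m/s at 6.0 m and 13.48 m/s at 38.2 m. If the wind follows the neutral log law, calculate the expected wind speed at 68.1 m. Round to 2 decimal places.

Log law: V ∝ ln(z/z₀). From the pair, with r = V₁/V₂ = 0.74926,
ln z₀ = (ln z₁ − r·ln z₂)/(1 − r) = (1.7918 − 0.74926×3.6428)/0.25074 = -3.7396 → z₀ = 0.02376 m
V₃ = V₁ · ln(z₃/z₀)/ln(z₁/z₀) = 10.1 × 7.9605/5.5313 = 14.5357 m/s

14.54 m/s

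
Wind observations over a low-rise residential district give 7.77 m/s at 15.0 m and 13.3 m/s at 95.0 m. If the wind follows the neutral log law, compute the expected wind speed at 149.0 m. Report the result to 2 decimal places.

14.65 m/s

Log law: V ∝ ln(z/z₀). From the pair, with r = V₁/V₂ = 0.58421,
ln z₀ = (ln z₁ − r·ln z₂)/(1 − r) = (2.7081 − 0.58421×4.5539)/0.41579 = 0.1145 → z₀ = 1.121 m
V₃ = V₁ · ln(z₃/z₀)/ln(z₁/z₀) = 7.77 × 4.8894/2.5935 = 14.6484 m/s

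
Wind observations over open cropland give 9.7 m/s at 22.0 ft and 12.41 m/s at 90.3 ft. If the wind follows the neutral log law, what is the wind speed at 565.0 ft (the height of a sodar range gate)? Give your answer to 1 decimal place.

Log law: V ∝ ln(z/z₀). From the pair, with r = V₁/V₂ = 0.78163,
ln z₀ = (ln z₁ − r·ln z₂)/(1 − r) = (3.0910 − 0.78163×4.5031)/0.21837 = -1.9633 → z₀ = 0.1404 ft
V₃ = V₁ · ln(z₃/z₀)/ln(z₁/z₀) = 9.7 × 8.3001/5.0544 = 15.9291 m/s

15.9 m/s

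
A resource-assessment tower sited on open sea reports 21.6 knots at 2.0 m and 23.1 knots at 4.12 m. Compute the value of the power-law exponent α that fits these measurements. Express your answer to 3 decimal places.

α ≈ 0.093

Power law: V₂/V₁ = (z₂/z₁)^α ⇒ α = ln(V₂/V₁) / ln(z₂/z₁)
α = ln(23.1/21.6) / ln(4.12/2.0) = ln(1.0694) / ln(2.0600)
  = 0.06714 / 0.72271 = 0.09290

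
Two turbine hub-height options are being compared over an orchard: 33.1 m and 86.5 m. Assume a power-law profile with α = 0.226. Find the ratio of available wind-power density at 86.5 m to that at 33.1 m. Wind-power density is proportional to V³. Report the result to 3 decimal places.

1.918

Speed ratio: V_B/V_A = (z_B/z_A)^α = (86.5/33.1)^0.226 = (2.6133)^0.226 = 1.24247
Power-density ratio: P_B/P_A = (V_B/V_A)³ = (1.24247)³ = 1.91802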